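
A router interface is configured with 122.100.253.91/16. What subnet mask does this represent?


/16 means 16 network bits, 16 host bits
Binary: 11111111111111110000000000000000
Mask: 255.255.0.0


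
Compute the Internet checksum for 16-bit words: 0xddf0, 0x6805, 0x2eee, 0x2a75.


Sum all words (with carry folding):
+ 0xddf0 = 0xddf0
+ 0x6805 = 0x45f6
+ 0x2eee = 0x74e4
+ 0x2a75 = 0x9f59
One's complement: ~0x9f59
Checksum = 0x60a6


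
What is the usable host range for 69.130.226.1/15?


Network: 69.130.0.0
Broadcast: 69.131.255.255
First usable = network + 1
Last usable = broadcast - 1
Range: 69.130.0.1 to 69.131.255.254


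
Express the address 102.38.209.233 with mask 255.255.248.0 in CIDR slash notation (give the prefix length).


Binary: 11111111.11111111.11111000.00000000
Count leading 1s
Prefix: /21


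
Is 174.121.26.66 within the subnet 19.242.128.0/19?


Subnet network: 19.242.128.0
Test IP AND mask: 174.121.0.0
No, 174.121.26.66 is not in 19.242.128.0/19


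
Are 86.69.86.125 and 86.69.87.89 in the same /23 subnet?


Mask: 255.255.254.0
86.69.86.125 AND mask = 86.69.86.0
86.69.87.89 AND mask = 86.69.86.0
Yes, same subnet (86.69.86.0)


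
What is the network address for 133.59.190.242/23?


IP:   10000101.00111011.10111110.11110010
Mask: 11111111.11111111.11111110.00000000
AND operation:
Net:  10000101.00111011.10111110.00000000
Network: 133.59.190.0/23


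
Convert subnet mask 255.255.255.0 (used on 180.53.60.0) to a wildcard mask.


Subnet mask: 255.255.255.0
Wildcard = 255.255.255.255 - subnet mask
255 - 255 = 0
255 - 255 = 0
255 - 255 = 0
255 - 0 = 255
Wildcard: 0.0.0.255


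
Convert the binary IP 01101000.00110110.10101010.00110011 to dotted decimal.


01101000 = 104
00110110 = 54
10101010 = 170
00110011 = 51
IP: 104.54.170.51


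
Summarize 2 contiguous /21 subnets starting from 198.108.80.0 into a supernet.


Original prefix: /21
Number of subnets: 2 = 2^1
New prefix = 21 - 1 = 20
Supernet: 198.108.80.0/20


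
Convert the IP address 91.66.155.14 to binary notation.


91 = 01011011
66 = 01000010
155 = 10011011
14 = 00001110
Binary: 01011011.01000010.10011011.00001110


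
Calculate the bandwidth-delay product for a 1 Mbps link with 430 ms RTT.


BDP = bandwidth * RTT
= 1 Mbps * 430 ms
= 1 * 1e6 * 430 / 1000 bits
= 430000 bits
= 53750 bytes
= 52.4902 KB
BDP = 430000 bits (53750 bytes)


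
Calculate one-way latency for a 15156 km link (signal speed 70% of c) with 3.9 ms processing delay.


Speed = 0.7 * 3e5 km/s = 210000 km/s
Propagation delay = 15156 / 210000 = 0.0722 s = 72.1714 ms
Processing delay = 3.9 ms
Total one-way latency = 76.0714 ms


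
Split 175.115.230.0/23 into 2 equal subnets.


New prefix = 23 + 1 = 24
Each subnet has 256 addresses
  175.115.230.0/24
  175.115.231.0/24
Subnets: 175.115.230.0/24, 175.115.231.0/24


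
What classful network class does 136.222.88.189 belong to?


First octet: 136
Binary: 10001000
10xxxxxx -> Class B (128-191)
Class B, default mask 255.255.0.0 (/16)


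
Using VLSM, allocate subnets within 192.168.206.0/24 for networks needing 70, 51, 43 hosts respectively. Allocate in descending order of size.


70 hosts -> /25 (126 usable): 192.168.206.0/25
51 hosts -> /26 (62 usable): 192.168.206.128/26
43 hosts -> /26 (62 usable): 192.168.206.192/26
Allocation: 192.168.206.0/25 (70 hosts, 126 usable); 192.168.206.128/26 (51 hosts, 62 usable); 192.168.206.192/26 (43 hosts, 62 usable)


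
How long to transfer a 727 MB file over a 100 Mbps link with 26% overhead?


Effective throughput = 100 * (1 - 26/100) = 74 Mbps
File size in Mb = 727 * 8 = 5816 Mb
Time = 5816 / 74
Time = 78.5946 seconds


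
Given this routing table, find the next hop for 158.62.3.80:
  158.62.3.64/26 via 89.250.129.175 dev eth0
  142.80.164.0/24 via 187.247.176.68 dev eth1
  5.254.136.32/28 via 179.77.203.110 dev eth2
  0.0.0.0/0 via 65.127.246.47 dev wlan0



Longest prefix match for 158.62.3.80:
  /26 158.62.3.64: MATCH
  /24 142.80.164.0: no
  /28 5.254.136.32: no
  /0 0.0.0.0: MATCH
Selected: next-hop 89.250.129.175 via eth0 (matched /26)


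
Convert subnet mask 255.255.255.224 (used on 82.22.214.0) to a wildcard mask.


Subnet mask: 255.255.255.224
Wildcard = 255.255.255.255 - subnet mask
255 - 255 = 0
255 - 255 = 0
255 - 255 = 0
255 - 224 = 31
Wildcard: 0.0.0.31


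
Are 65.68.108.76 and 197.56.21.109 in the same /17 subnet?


Mask: 255.255.128.0
65.68.108.76 AND mask = 65.68.0.0
197.56.21.109 AND mask = 197.56.0.0
No, different subnets (65.68.0.0 vs 197.56.0.0)


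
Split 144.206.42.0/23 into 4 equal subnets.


New prefix = 23 + 2 = 25
Each subnet has 128 addresses
  144.206.42.0/25
  144.206.42.128/25
  144.206.43.0/25
  144.206.43.128/25
Subnets: 144.206.42.0/25, 144.206.42.128/25, 144.206.43.0/25, 144.206.43.128/25


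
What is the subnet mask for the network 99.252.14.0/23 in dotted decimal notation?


/23 means 23 network bits, 9 host bits
Binary: 11111111111111111111111000000000
Mask: 255.255.254.0


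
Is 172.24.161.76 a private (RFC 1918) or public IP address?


RFC 1918 private ranges:
  10.0.0.0/8 (10.0.0.0 - 10.255.255.255)
  172.16.0.0/12 (172.16.0.0 - 172.31.255.255)
  192.168.0.0/16 (192.168.0.0 - 192.168.255.255)
Private (in 172.16.0.0/12)


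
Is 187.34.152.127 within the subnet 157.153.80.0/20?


Subnet network: 157.153.80.0
Test IP AND mask: 187.34.144.0
No, 187.34.152.127 is not in 157.153.80.0/20


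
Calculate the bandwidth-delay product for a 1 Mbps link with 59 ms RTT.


BDP = bandwidth * RTT
= 1 Mbps * 59 ms
= 1 * 1e6 * 59 / 1000 bits
= 59000 bits
= 7375 bytes
= 7.2021 KB
BDP = 59000 bits (7375 bytes)


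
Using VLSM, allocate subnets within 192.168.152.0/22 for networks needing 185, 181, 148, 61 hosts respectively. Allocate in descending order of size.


185 hosts -> /24 (254 usable): 192.168.152.0/24
181 hosts -> /24 (254 usable): 192.168.153.0/24
148 hosts -> /24 (254 usable): 192.168.154.0/24
61 hosts -> /26 (62 usable): 192.168.155.0/26
Allocation: 192.168.152.0/24 (185 hosts, 254 usable); 192.168.153.0/24 (181 hosts, 254 usable); 192.168.154.0/24 (148 hosts, 254 usable); 192.168.155.0/26 (61 hosts, 62 usable)


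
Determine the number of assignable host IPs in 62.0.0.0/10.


Host bits = 32 - 10 = 22
Total addresses = 2^22 = 4194304
Usable = total - 2 (network and broadcast)
Usable hosts: 4194302


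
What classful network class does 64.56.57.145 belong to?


First octet: 64
Binary: 01000000
0xxxxxxx -> Class A (1-126)
Class A, default mask 255.0.0.0 (/8)


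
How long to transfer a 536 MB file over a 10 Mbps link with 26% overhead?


Effective throughput = 10 * (1 - 26/100) = 7.4 Mbps
File size in Mb = 536 * 8 = 4288 Mb
Time = 4288 / 7.4
Time = 579.4595 seconds


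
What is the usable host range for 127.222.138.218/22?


Network: 127.222.136.0
Broadcast: 127.222.139.255
First usable = network + 1
Last usable = broadcast - 1
Range: 127.222.136.1 to 127.222.139.254


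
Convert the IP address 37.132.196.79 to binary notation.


37 = 00100101
132 = 10000100
196 = 11000100
79 = 01001111
Binary: 00100101.10000100.11000100.01001111


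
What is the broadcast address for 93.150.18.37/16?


Network: 93.150.0.0/16
Host bits = 16
Set all host bits to 1:
Broadcast: 93.150.255.255


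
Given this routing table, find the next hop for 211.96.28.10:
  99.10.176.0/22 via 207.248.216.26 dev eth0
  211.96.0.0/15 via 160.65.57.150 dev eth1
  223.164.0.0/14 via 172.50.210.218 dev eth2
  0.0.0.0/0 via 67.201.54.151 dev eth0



Longest prefix match for 211.96.28.10:
  /22 99.10.176.0: no
  /15 211.96.0.0: MATCH
  /14 223.164.0.0: no
  /0 0.0.0.0: MATCH
Selected: next-hop 160.65.57.150 via eth1 (matched /15)


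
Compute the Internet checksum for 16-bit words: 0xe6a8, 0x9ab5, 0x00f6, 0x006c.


Sum all words (with carry folding):
+ 0xe6a8 = 0xe6a8
+ 0x9ab5 = 0x815e
+ 0x00f6 = 0x8254
+ 0x006c = 0x82c0
One's complement: ~0x82c0
Checksum = 0x7d3f


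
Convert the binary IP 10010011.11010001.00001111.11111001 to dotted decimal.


10010011 = 147
11010001 = 209
00001111 = 15
11111001 = 249
IP: 147.209.15.249


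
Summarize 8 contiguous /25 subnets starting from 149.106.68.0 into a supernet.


Original prefix: /25
Number of subnets: 8 = 2^3
New prefix = 25 - 3 = 22
Supernet: 149.106.68.0/22


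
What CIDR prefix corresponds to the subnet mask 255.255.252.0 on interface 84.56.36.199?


Binary: 11111111.11111111.11111100.00000000
Count leading 1s
Prefix: /22


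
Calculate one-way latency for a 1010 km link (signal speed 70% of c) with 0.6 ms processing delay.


Speed = 0.7 * 3e5 km/s = 210000 km/s
Propagation delay = 1010 / 210000 = 0.0048 s = 4.8095 ms
Processing delay = 0.6 ms
Total one-way latency = 5.4095 ms


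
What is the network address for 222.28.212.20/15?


IP:   11011110.00011100.11010100.00010100
Mask: 11111111.11111110.00000000.00000000
AND operation:
Net:  11011110.00011100.00000000.00000000
Network: 222.28.0.0/15


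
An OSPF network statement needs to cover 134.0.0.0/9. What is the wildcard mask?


Subnet mask: 255.128.0.0
Wildcard = 255.255.255.255 - subnet mask
255 - 255 = 0
255 - 128 = 127
255 - 0 = 255
255 - 0 = 255
Wildcard: 0.127.255.255


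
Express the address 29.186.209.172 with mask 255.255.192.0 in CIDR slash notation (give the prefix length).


Binary: 11111111.11111111.11000000.00000000
Count leading 1s
Prefix: /18


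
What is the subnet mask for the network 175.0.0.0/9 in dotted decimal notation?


/9 means 9 network bits, 23 host bits
Binary: 11111111100000000000000000000000
Mask: 255.128.0.0


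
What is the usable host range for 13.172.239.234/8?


Network: 13.0.0.0
Broadcast: 13.255.255.255
First usable = network + 1
Last usable = broadcast - 1
Range: 13.0.0.1 to 13.255.255.254


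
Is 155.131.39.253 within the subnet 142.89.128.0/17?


Subnet network: 142.89.128.0
Test IP AND mask: 155.131.0.0
No, 155.131.39.253 is not in 142.89.128.0/17


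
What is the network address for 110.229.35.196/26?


IP:   01101110.11100101.00100011.11000100
Mask: 11111111.11111111.11111111.11000000
AND operation:
Net:  01101110.11100101.00100011.11000000
Network: 110.229.35.192/26


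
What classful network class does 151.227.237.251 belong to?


First octet: 151
Binary: 10010111
10xxxxxx -> Class B (128-191)
Class B, default mask 255.255.0.0 (/16)


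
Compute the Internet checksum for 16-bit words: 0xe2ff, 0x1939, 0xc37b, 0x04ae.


Sum all words (with carry folding):
+ 0xe2ff = 0xe2ff
+ 0x1939 = 0xfc38
+ 0xc37b = 0xbfb4
+ 0x04ae = 0xc462
One's complement: ~0xc462
Checksum = 0x3b9d


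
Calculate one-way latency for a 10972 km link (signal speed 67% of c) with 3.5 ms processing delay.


Speed = 0.67 * 3e5 km/s = 201000 km/s
Propagation delay = 10972 / 201000 = 0.0546 s = 54.5871 ms
Processing delay = 3.5 ms
Total one-way latency = 58.0871 ms


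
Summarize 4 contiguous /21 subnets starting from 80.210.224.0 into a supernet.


Original prefix: /21
Number of subnets: 4 = 2^2
New prefix = 21 - 2 = 19
Supernet: 80.210.224.0/19


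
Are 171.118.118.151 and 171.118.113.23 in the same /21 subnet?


Mask: 255.255.248.0
171.118.118.151 AND mask = 171.118.112.0
171.118.113.23 AND mask = 171.118.112.0
Yes, same subnet (171.118.112.0)


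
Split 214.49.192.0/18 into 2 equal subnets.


New prefix = 18 + 1 = 19
Each subnet has 8192 addresses
  214.49.192.0/19
  214.49.224.0/19
Subnets: 214.49.192.0/19, 214.49.224.0/19


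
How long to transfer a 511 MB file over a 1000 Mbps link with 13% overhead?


Effective throughput = 1000 * (1 - 13/100) = 870 Mbps
File size in Mb = 511 * 8 = 4088 Mb
Time = 4088 / 870
Time = 4.6989 seconds


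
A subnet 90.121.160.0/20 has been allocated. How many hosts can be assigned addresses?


Host bits = 32 - 20 = 12
Total addresses = 2^12 = 4096
Usable = total - 2 (network and broadcast)
Usable hosts: 4094


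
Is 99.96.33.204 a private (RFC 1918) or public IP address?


RFC 1918 private ranges:
  10.0.0.0/8 (10.0.0.0 - 10.255.255.255)
  172.16.0.0/12 (172.16.0.0 - 172.31.255.255)
  192.168.0.0/16 (192.168.0.0 - 192.168.255.255)
Public (not in any RFC 1918 range)


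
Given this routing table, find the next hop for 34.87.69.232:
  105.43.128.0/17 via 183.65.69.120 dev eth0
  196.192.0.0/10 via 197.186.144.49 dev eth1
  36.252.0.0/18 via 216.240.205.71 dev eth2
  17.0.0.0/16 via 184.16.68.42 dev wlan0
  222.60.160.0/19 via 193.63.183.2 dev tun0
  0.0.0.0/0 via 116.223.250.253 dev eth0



Longest prefix match for 34.87.69.232:
  /17 105.43.128.0: no
  /10 196.192.0.0: no
  /18 36.252.0.0: no
  /16 17.0.0.0: no
  /19 222.60.160.0: no
  /0 0.0.0.0: MATCH
Selected: next-hop 116.223.250.253 via eth0 (matched /0)


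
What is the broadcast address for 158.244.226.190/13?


Network: 158.240.0.0/13
Host bits = 19
Set all host bits to 1:
Broadcast: 158.247.255.255


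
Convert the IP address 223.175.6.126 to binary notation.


223 = 11011111
175 = 10101111
6 = 00000110
126 = 01111110
Binary: 11011111.10101111.00000110.01111110


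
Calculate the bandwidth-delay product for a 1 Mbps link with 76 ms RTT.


BDP = bandwidth * RTT
= 1 Mbps * 76 ms
= 1 * 1e6 * 76 / 1000 bits
= 76000 bits
= 9500 bytes
= 9.2773 KB
BDP = 76000 bits (9500 bytes)


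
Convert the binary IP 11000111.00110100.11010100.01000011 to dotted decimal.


11000111 = 199
00110100 = 52
11010100 = 212
01000011 = 67
IP: 199.52.212.67


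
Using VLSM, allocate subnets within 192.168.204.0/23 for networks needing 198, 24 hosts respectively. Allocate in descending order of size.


198 hosts -> /24 (254 usable): 192.168.204.0/24
24 hosts -> /27 (30 usable): 192.168.205.0/27
Allocation: 192.168.204.0/24 (198 hosts, 254 usable); 192.168.205.0/27 (24 hosts, 30 usable)


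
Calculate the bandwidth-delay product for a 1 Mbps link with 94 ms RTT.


BDP = bandwidth * RTT
= 1 Mbps * 94 ms
= 1 * 1e6 * 94 / 1000 bits
= 94000 bits
= 11750 bytes
= 11.4746 KB
BDP = 94000 bits (11750 bytes)


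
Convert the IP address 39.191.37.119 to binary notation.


39 = 00100111
191 = 10111111
37 = 00100101
119 = 01110111
Binary: 00100111.10111111.00100101.01110111


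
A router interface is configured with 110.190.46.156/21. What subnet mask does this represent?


/21 means 21 network bits, 11 host bits
Binary: 11111111111111111111100000000000
Mask: 255.255.248.0


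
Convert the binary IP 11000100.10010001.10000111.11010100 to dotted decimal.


11000100 = 196
10010001 = 145
10000111 = 135
11010100 = 212
IP: 196.145.135.212


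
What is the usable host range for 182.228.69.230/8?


Network: 182.0.0.0
Broadcast: 182.255.255.255
First usable = network + 1
Last usable = broadcast - 1
Range: 182.0.0.1 to 182.255.255.254


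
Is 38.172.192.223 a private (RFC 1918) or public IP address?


RFC 1918 private ranges:
  10.0.0.0/8 (10.0.0.0 - 10.255.255.255)
  172.16.0.0/12 (172.16.0.0 - 172.31.255.255)
  192.168.0.0/16 (192.168.0.0 - 192.168.255.255)
Public (not in any RFC 1918 range)


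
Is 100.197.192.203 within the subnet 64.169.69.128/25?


Subnet network: 64.169.69.128
Test IP AND mask: 100.197.192.128
No, 100.197.192.203 is not in 64.169.69.128/25


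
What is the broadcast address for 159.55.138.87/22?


Network: 159.55.136.0/22
Host bits = 10
Set all host bits to 1:
Broadcast: 159.55.139.255


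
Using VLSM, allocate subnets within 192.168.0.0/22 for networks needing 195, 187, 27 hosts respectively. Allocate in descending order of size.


195 hosts -> /24 (254 usable): 192.168.0.0/24
187 hosts -> /24 (254 usable): 192.168.1.0/24
27 hosts -> /27 (30 usable): 192.168.2.0/27
Allocation: 192.168.0.0/24 (195 hosts, 254 usable); 192.168.1.0/24 (187 hosts, 254 usable); 192.168.2.0/27 (27 hosts, 30 usable)


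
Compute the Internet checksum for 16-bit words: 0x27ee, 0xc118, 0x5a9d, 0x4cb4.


Sum all words (with carry folding):
+ 0x27ee = 0x27ee
+ 0xc118 = 0xe906
+ 0x5a9d = 0x43a4
+ 0x4cb4 = 0x9058
One's complement: ~0x9058
Checksum = 0x6fa7


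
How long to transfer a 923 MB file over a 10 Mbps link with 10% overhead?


Effective throughput = 10 * (1 - 10/100) = 9 Mbps
File size in Mb = 923 * 8 = 7384 Mb
Time = 7384 / 9
Time = 820.4444 seconds


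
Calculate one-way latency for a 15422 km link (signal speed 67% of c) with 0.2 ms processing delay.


Speed = 0.67 * 3e5 km/s = 201000 km/s
Propagation delay = 15422 / 201000 = 0.0767 s = 76.7264 ms
Processing delay = 0.2 ms
Total one-way latency = 76.9264 ms


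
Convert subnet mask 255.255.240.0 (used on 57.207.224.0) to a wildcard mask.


Subnet mask: 255.255.240.0
Wildcard = 255.255.255.255 - subnet mask
255 - 255 = 0
255 - 255 = 0
255 - 240 = 15
255 - 0 = 255
Wildcard: 0.0.15.255


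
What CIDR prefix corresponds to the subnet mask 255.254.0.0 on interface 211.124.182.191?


Binary: 11111111.11111110.00000000.00000000
Count leading 1s
Prefix: /15


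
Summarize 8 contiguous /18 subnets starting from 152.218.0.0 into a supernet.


Original prefix: /18
Number of subnets: 8 = 2^3
New prefix = 18 - 3 = 15
Supernet: 152.218.0.0/15


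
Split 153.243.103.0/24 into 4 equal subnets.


New prefix = 24 + 2 = 26
Each subnet has 64 addresses
  153.243.103.0/26
  153.243.103.64/26
  153.243.103.128/26
  153.243.103.192/26
Subnets: 153.243.103.0/26, 153.243.103.64/26, 153.243.103.128/26, 153.243.103.192/26


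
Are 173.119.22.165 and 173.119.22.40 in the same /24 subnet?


Mask: 255.255.255.0
173.119.22.165 AND mask = 173.119.22.0
173.119.22.40 AND mask = 173.119.22.0
Yes, same subnet (173.119.22.0)


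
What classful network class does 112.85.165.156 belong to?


First octet: 112
Binary: 01110000
0xxxxxxx -> Class A (1-126)
Class A, default mask 255.0.0.0 (/8)


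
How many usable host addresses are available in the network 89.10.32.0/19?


Host bits = 32 - 19 = 13
Total addresses = 2^13 = 8192
Usable = total - 2 (network and broadcast)
Usable hosts: 8190


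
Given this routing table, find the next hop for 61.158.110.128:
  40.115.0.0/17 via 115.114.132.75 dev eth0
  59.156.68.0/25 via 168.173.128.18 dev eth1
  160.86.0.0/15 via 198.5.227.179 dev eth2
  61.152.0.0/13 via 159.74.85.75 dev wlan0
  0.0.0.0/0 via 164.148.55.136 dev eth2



Longest prefix match for 61.158.110.128:
  /17 40.115.0.0: no
  /25 59.156.68.0: no
  /15 160.86.0.0: no
  /13 61.152.0.0: MATCH
  /0 0.0.0.0: MATCH
Selected: next-hop 159.74.85.75 via wlan0 (matched /13)


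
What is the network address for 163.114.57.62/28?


IP:   10100011.01110010.00111001.00111110
Mask: 11111111.11111111.11111111.11110000
AND operation:
Net:  10100011.01110010.00111001.00110000
Network: 163.114.57.48/28


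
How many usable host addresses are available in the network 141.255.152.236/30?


Host bits = 32 - 30 = 2
Total addresses = 2^2 = 4
Usable = total - 2 (network and broadcast)
Usable hosts: 2


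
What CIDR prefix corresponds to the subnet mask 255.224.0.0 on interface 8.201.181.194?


Binary: 11111111.11100000.00000000.00000000
Count leading 1s
Prefix: /11


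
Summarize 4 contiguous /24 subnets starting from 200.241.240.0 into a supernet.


Original prefix: /24
Number of subnets: 4 = 2^2
New prefix = 24 - 2 = 22
Supernet: 200.241.240.0/22


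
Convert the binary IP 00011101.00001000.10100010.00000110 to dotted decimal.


00011101 = 29
00001000 = 8
10100010 = 162
00000110 = 6
IP: 29.8.162.6


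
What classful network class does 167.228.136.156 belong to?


First octet: 167
Binary: 10100111
10xxxxxx -> Class B (128-191)
Class B, default mask 255.255.0.0 (/16)


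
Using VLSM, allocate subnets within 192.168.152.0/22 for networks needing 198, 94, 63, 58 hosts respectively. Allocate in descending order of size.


198 hosts -> /24 (254 usable): 192.168.152.0/24
94 hosts -> /25 (126 usable): 192.168.153.0/25
63 hosts -> /25 (126 usable): 192.168.153.128/25
58 hosts -> /26 (62 usable): 192.168.154.0/26
Allocation: 192.168.152.0/24 (198 hosts, 254 usable); 192.168.153.0/25 (94 hosts, 126 usable); 192.168.153.128/25 (63 hosts, 126 usable); 192.168.154.0/26 (58 hosts, 62 usable)


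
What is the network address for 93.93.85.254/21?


IP:   01011101.01011101.01010101.11111110
Mask: 11111111.11111111.11111000.00000000
AND operation:
Net:  01011101.01011101.01010000.00000000
Network: 93.93.80.0/21


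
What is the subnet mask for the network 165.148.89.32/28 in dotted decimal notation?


/28 means 28 network bits, 4 host bits
Binary: 11111111111111111111111111110000
Mask: 255.255.255.240


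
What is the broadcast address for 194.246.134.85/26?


Network: 194.246.134.64/26
Host bits = 6
Set all host bits to 1:
Broadcast: 194.246.134.127


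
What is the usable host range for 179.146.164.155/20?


Network: 179.146.160.0
Broadcast: 179.146.175.255
First usable = network + 1
Last usable = broadcast - 1
Range: 179.146.160.1 to 179.146.175.254


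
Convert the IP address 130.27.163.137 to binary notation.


130 = 10000010
27 = 00011011
163 = 10100011
137 = 10001001
Binary: 10000010.00011011.10100011.10001001


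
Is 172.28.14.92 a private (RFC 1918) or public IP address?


RFC 1918 private ranges:
  10.0.0.0/8 (10.0.0.0 - 10.255.255.255)
  172.16.0.0/12 (172.16.0.0 - 172.31.255.255)
  192.168.0.0/16 (192.168.0.0 - 192.168.255.255)
Private (in 172.16.0.0/12)


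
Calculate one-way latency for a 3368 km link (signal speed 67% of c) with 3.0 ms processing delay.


Speed = 0.67 * 3e5 km/s = 201000 km/s
Propagation delay = 3368 / 201000 = 0.0168 s = 16.7562 ms
Processing delay = 3.0 ms
Total one-way latency = 19.7562 ms


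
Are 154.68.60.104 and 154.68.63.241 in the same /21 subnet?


Mask: 255.255.248.0
154.68.60.104 AND mask = 154.68.56.0
154.68.63.241 AND mask = 154.68.56.0
Yes, same subnet (154.68.56.0)


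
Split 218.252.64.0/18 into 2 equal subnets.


New prefix = 18 + 1 = 19
Each subnet has 8192 addresses
  218.252.64.0/19
  218.252.96.0/19
Subnets: 218.252.64.0/19, 218.252.96.0/19


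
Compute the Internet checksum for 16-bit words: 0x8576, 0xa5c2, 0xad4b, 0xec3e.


Sum all words (with carry folding):
+ 0x8576 = 0x8576
+ 0xa5c2 = 0x2b39
+ 0xad4b = 0xd884
+ 0xec3e = 0xc4c3
One's complement: ~0xc4c3
Checksum = 0x3b3c


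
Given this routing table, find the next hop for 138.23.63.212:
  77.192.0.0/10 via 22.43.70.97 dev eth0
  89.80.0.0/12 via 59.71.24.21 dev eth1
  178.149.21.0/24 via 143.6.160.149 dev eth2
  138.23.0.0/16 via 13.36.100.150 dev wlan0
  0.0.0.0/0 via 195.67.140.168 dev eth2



Longest prefix match for 138.23.63.212:
  /10 77.192.0.0: no
  /12 89.80.0.0: no
  /24 178.149.21.0: no
  /16 138.23.0.0: MATCH
  /0 0.0.0.0: MATCH
Selected: next-hop 13.36.100.150 via wlan0 (matched /16)


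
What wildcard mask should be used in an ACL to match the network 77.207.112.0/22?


Subnet mask: 255.255.252.0
Wildcard = 255.255.255.255 - subnet mask
255 - 255 = 0
255 - 255 = 0
255 - 252 = 3
255 - 0 = 255
Wildcard: 0.0.3.255


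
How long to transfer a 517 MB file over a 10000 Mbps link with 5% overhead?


Effective throughput = 10000 * (1 - 5/100) = 9500 Mbps
File size in Mb = 517 * 8 = 4136 Mb
Time = 4136 / 9500
Time = 0.4354 seconds


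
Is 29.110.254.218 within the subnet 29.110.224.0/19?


Subnet network: 29.110.224.0
Test IP AND mask: 29.110.224.0
Yes, 29.110.254.218 is in 29.110.224.0/19


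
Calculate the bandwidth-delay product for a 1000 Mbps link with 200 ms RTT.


BDP = bandwidth * RTT
= 1000 Mbps * 200 ms
= 1000 * 1e6 * 200 / 1000 bits
= 200000000 bits
= 25000000 bytes
= 24414.0625 KB
BDP = 200000000 bits (25000000 bytes)


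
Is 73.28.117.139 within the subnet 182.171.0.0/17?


Subnet network: 182.171.0.0
Test IP AND mask: 73.28.0.0
No, 73.28.117.139 is not in 182.171.0.0/17


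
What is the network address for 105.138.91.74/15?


IP:   01101001.10001010.01011011.01001010
Mask: 11111111.11111110.00000000.00000000
AND operation:
Net:  01101001.10001010.00000000.00000000
Network: 105.138.0.0/15


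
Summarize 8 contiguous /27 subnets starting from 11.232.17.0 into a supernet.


Original prefix: /27
Number of subnets: 8 = 2^3
New prefix = 27 - 3 = 24
Supernet: 11.232.17.0/24


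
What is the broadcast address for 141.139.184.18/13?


Network: 141.136.0.0/13
Host bits = 19
Set all host bits to 1:
Broadcast: 141.143.255.255


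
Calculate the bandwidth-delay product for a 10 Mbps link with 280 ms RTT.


BDP = bandwidth * RTT
= 10 Mbps * 280 ms
= 10 * 1e6 * 280 / 1000 bits
= 2800000 bits
= 350000 bytes
= 341.7969 KB
BDP = 2800000 bits (350000 bytes)


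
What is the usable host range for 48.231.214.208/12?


Network: 48.224.0.0
Broadcast: 48.239.255.255
First usable = network + 1
Last usable = broadcast - 1
Range: 48.224.0.1 to 48.239.255.254


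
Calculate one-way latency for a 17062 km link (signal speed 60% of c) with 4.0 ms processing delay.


Speed = 0.6 * 3e5 km/s = 180000 km/s
Propagation delay = 17062 / 180000 = 0.0948 s = 94.7889 ms
Processing delay = 4.0 ms
Total one-way latency = 98.7889 ms


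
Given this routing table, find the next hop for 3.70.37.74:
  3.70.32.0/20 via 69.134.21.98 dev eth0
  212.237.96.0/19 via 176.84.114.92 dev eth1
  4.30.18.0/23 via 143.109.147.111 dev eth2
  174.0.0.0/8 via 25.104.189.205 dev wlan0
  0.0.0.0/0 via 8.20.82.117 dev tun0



Longest prefix match for 3.70.37.74:
  /20 3.70.32.0: MATCH
  /19 212.237.96.0: no
  /23 4.30.18.0: no
  /8 174.0.0.0: no
  /0 0.0.0.0: MATCH
Selected: next-hop 69.134.21.98 via eth0 (matched /20)


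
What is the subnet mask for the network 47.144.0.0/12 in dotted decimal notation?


/12 means 12 network bits, 20 host bits
Binary: 11111111111100000000000000000000
Mask: 255.240.0.0


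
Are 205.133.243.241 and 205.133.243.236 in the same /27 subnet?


Mask: 255.255.255.224
205.133.243.241 AND mask = 205.133.243.224
205.133.243.236 AND mask = 205.133.243.224
Yes, same subnet (205.133.243.224)


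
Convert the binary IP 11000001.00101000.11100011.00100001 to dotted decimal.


11000001 = 193
00101000 = 40
11100011 = 227
00100001 = 33
IP: 193.40.227.33


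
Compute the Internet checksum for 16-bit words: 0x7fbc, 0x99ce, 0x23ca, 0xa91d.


Sum all words (with carry folding):
+ 0x7fbc = 0x7fbc
+ 0x99ce = 0x198b
+ 0x23ca = 0x3d55
+ 0xa91d = 0xe672
One's complement: ~0xe672
Checksum = 0x198d


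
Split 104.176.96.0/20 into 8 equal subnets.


New prefix = 20 + 3 = 23
Each subnet has 512 addresses
  104.176.96.0/23
  104.176.98.0/23
  104.176.100.0/23
  104.176.102.0/23
  104.176.104.0/23
  104.176.106.0/23
  104.176.108.0/23
  104.176.110.0/23
Subnets: 104.176.96.0/23, 104.176.98.0/23, 104.176.100.0/23, 104.176.102.0/23, 104.176.104.0/23, 104.176.106.0/23, 104.176.108.0/23, 104.176.110.0/23


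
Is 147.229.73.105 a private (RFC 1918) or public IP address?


RFC 1918 private ranges:
  10.0.0.0/8 (10.0.0.0 - 10.255.255.255)
  172.16.0.0/12 (172.16.0.0 - 172.31.255.255)
  192.168.0.0/16 (192.168.0.0 - 192.168.255.255)
Public (not in any RFC 1918 range)


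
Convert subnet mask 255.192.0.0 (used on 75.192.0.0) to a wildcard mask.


Subnet mask: 255.192.0.0
Wildcard = 255.255.255.255 - subnet mask
255 - 255 = 0
255 - 192 = 63
255 - 0 = 255
255 - 0 = 255
Wildcard: 0.63.255.255


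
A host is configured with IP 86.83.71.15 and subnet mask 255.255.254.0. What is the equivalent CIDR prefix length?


Binary: 11111111.11111111.11111110.00000000
Count leading 1s
Prefix: /23


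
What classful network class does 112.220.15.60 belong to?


First octet: 112
Binary: 01110000
0xxxxxxx -> Class A (1-126)
Class A, default mask 255.0.0.0 (/8)


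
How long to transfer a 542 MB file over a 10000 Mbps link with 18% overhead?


Effective throughput = 10000 * (1 - 18/100) = 8200 Mbps
File size in Mb = 542 * 8 = 4336 Mb
Time = 4336 / 8200
Time = 0.5288 seconds


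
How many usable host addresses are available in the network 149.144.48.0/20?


Host bits = 32 - 20 = 12
Total addresses = 2^12 = 4096
Usable = total - 2 (network and broadcast)
Usable hosts: 4094


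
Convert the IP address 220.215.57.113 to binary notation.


220 = 11011100
215 = 11010111
57 = 00111001
113 = 01110001
Binary: 11011100.11010111.00111001.01110001


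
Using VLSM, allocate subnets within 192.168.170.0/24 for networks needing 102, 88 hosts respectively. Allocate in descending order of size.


102 hosts -> /25 (126 usable): 192.168.170.0/25
88 hosts -> /25 (126 usable): 192.168.170.128/25
Allocation: 192.168.170.0/25 (102 hosts, 126 usable); 192.168.170.128/25 (88 hosts, 126 usable)


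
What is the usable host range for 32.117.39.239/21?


Network: 32.117.32.0
Broadcast: 32.117.39.255
First usable = network + 1
Last usable = broadcast - 1
Range: 32.117.32.1 to 32.117.39.254


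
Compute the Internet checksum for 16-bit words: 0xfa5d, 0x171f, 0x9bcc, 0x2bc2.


Sum all words (with carry folding):
+ 0xfa5d = 0xfa5d
+ 0x171f = 0x117d
+ 0x9bcc = 0xad49
+ 0x2bc2 = 0xd90b
One's complement: ~0xd90b
Checksum = 0x26f4


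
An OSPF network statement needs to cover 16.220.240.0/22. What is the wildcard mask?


Subnet mask: 255.255.252.0
Wildcard = 255.255.255.255 - subnet mask
255 - 255 = 0
255 - 255 = 0
255 - 252 = 3
255 - 0 = 255
Wildcard: 0.0.3.255


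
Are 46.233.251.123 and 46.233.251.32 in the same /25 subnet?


Mask: 255.255.255.128
46.233.251.123 AND mask = 46.233.251.0
46.233.251.32 AND mask = 46.233.251.0
Yes, same subnet (46.233.251.0)


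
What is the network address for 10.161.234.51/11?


IP:   00001010.10100001.11101010.00110011
Mask: 11111111.11100000.00000000.00000000
AND operation:
Net:  00001010.10100000.00000000.00000000
Network: 10.160.0.0/11


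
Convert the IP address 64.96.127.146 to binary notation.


64 = 01000000
96 = 01100000
127 = 01111111
146 = 10010010
Binary: 01000000.01100000.01111111.10010010


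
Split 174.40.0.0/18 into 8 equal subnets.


New prefix = 18 + 3 = 21
Each subnet has 2048 addresses
  174.40.0.0/21
  174.40.8.0/21
  174.40.16.0/21
  174.40.24.0/21
  174.40.32.0/21
  174.40.40.0/21
  174.40.48.0/21
  174.40.56.0/21
Subnets: 174.40.0.0/21, 174.40.8.0/21, 174.40.16.0/21, 174.40.24.0/21, 174.40.32.0/21, 174.40.40.0/21, 174.40.48.0/21, 174.40.56.0/21


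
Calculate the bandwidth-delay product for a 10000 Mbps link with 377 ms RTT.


BDP = bandwidth * RTT
= 10000 Mbps * 377 ms
= 10000 * 1e6 * 377 / 1000 bits
= 3770000000 bits
= 471250000 bytes
= 460205.0781 KB
BDP = 3770000000 bits (471250000 bytes)


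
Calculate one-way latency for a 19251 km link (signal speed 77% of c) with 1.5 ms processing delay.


Speed = 0.77 * 3e5 km/s = 231000 km/s
Propagation delay = 19251 / 231000 = 0.0833 s = 83.3377 ms
Processing delay = 1.5 ms
Total one-way latency = 84.8377 ms


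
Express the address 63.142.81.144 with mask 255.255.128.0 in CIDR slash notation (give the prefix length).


Binary: 11111111.11111111.10000000.00000000
Count leading 1s
Prefix: /17


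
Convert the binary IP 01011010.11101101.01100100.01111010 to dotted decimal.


01011010 = 90
11101101 = 237
01100100 = 100
01111010 = 122
IP: 90.237.100.122


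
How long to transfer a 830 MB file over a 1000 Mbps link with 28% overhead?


Effective throughput = 1000 * (1 - 28/100) = 720 Mbps
File size in Mb = 830 * 8 = 6640 Mb
Time = 6640 / 720
Time = 9.2222 seconds


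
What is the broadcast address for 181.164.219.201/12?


Network: 181.160.0.0/12
Host bits = 20
Set all host bits to 1:
Broadcast: 181.175.255.255


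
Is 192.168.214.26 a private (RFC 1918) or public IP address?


RFC 1918 private ranges:
  10.0.0.0/8 (10.0.0.0 - 10.255.255.255)
  172.16.0.0/12 (172.16.0.0 - 172.31.255.255)
  192.168.0.0/16 (192.168.0.0 - 192.168.255.255)
Private (in 192.168.0.0/16)


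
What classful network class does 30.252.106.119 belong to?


First octet: 30
Binary: 00011110
0xxxxxxx -> Class A (1-126)
Class A, default mask 255.0.0.0 (/8)


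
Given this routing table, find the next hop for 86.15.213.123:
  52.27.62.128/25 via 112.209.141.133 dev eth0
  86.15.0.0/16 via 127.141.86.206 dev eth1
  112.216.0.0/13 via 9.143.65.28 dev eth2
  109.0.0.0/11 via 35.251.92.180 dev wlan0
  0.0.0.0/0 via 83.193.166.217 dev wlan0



Longest prefix match for 86.15.213.123:
  /25 52.27.62.128: no
  /16 86.15.0.0: MATCH
  /13 112.216.0.0: no
  /11 109.0.0.0: no
  /0 0.0.0.0: MATCH
Selected: next-hop 127.141.86.206 via eth1 (matched /16)


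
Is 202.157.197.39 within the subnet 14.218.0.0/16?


Subnet network: 14.218.0.0
Test IP AND mask: 202.157.0.0
No, 202.157.197.39 is not in 14.218.0.0/16


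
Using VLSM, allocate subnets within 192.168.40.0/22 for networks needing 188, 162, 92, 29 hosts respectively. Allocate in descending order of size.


188 hosts -> /24 (254 usable): 192.168.40.0/24
162 hosts -> /24 (254 usable): 192.168.41.0/24
92 hosts -> /25 (126 usable): 192.168.42.0/25
29 hosts -> /27 (30 usable): 192.168.42.128/27
Allocation: 192.168.40.0/24 (188 hosts, 254 usable); 192.168.41.0/24 (162 hosts, 254 usable); 192.168.42.0/25 (92 hosts, 126 usable); 192.168.42.128/27 (29 hosts, 30 usable)


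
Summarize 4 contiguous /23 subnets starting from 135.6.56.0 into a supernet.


Original prefix: /23
Number of subnets: 4 = 2^2
New prefix = 23 - 2 = 21
Supernet: 135.6.56.0/21


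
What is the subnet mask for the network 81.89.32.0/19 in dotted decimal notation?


/19 means 19 network bits, 13 host bits
Binary: 11111111111111111110000000000000
Mask: 255.255.224.0


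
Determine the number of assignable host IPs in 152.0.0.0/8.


Host bits = 32 - 8 = 24
Total addresses = 2^24 = 16777216
Usable = total - 2 (network and broadcast)
Usable hosts: 16777214


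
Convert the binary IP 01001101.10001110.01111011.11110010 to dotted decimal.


01001101 = 77
10001110 = 142
01111011 = 123
11110010 = 242
IP: 77.142.123.242


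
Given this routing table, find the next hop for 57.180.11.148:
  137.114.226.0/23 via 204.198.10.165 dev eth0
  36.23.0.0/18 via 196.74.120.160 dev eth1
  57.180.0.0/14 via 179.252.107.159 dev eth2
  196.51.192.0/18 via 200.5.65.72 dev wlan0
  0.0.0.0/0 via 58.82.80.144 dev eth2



Longest prefix match for 57.180.11.148:
  /23 137.114.226.0: no
  /18 36.23.0.0: no
  /14 57.180.0.0: MATCH
  /18 196.51.192.0: no
  /0 0.0.0.0: MATCH
Selected: next-hop 179.252.107.159 via eth2 (matched /14)


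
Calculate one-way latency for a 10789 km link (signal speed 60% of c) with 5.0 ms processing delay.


Speed = 0.6 * 3e5 km/s = 180000 km/s
Propagation delay = 10789 / 180000 = 0.0599 s = 59.9389 ms
Processing delay = 5.0 ms
Total one-way latency = 64.9389 ms


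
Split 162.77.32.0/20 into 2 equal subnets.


New prefix = 20 + 1 = 21
Each subnet has 2048 addresses
  162.77.32.0/21
  162.77.40.0/21
Subnets: 162.77.32.0/21, 162.77.40.0/21


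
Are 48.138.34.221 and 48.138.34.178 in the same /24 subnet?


Mask: 255.255.255.0
48.138.34.221 AND mask = 48.138.34.0
48.138.34.178 AND mask = 48.138.34.0
Yes, same subnet (48.138.34.0)


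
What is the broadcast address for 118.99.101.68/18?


Network: 118.99.64.0/18
Host bits = 14
Set all host bits to 1:
Broadcast: 118.99.127.255


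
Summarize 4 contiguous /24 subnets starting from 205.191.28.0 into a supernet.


Original prefix: /24
Number of subnets: 4 = 2^2
New prefix = 24 - 2 = 22
Supernet: 205.191.28.0/22


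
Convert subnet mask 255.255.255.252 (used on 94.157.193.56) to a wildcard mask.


Subnet mask: 255.255.255.252
Wildcard = 255.255.255.255 - subnet mask
255 - 255 = 0
255 - 255 = 0
255 - 255 = 0
255 - 252 = 3
Wildcard: 0.0.0.3


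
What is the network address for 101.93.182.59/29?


IP:   01100101.01011101.10110110.00111011
Mask: 11111111.11111111.11111111.11111000
AND operation:
Net:  01100101.01011101.10110110.00111000
Network: 101.93.182.56/29


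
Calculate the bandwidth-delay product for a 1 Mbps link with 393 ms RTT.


BDP = bandwidth * RTT
= 1 Mbps * 393 ms
= 1 * 1e6 * 393 / 1000 bits
= 393000 bits
= 49125 bytes
= 47.9736 KB
BDP = 393000 bits (49125 bytes)


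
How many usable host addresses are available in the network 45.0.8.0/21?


Host bits = 32 - 21 = 11
Total addresses = 2^11 = 2048
Usable = total - 2 (network and broadcast)
Usable hosts: 2046


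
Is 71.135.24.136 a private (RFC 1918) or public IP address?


RFC 1918 private ranges:
  10.0.0.0/8 (10.0.0.0 - 10.255.255.255)
  172.16.0.0/12 (172.16.0.0 - 172.31.255.255)
  192.168.0.0/16 (192.168.0.0 - 192.168.255.255)
Public (not in any RFC 1918 range)


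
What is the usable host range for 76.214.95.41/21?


Network: 76.214.88.0
Broadcast: 76.214.95.255
First usable = network + 1
Last usable = broadcast - 1
Range: 76.214.88.1 to 76.214.95.254


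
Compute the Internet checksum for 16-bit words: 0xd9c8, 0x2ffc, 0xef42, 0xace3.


Sum all words (with carry folding):
+ 0xd9c8 = 0xd9c8
+ 0x2ffc = 0x09c5
+ 0xef42 = 0xf907
+ 0xace3 = 0xa5eb
One's complement: ~0xa5eb
Checksum = 0x5a14


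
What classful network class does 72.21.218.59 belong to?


First octet: 72
Binary: 01001000
0xxxxxxx -> Class A (1-126)
Class A, default mask 255.0.0.0 (/8)


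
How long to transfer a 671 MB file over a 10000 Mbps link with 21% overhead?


Effective throughput = 10000 * (1 - 21/100) = 7900 Mbps
File size in Mb = 671 * 8 = 5368 Mb
Time = 5368 / 7900
Time = 0.6795 seconds


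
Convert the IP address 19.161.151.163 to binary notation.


19 = 00010011
161 = 10100001
151 = 10010111
163 = 10100011
Binary: 00010011.10100001.10010111.10100011


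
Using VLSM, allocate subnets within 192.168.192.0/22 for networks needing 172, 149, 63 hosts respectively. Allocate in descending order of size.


172 hosts -> /24 (254 usable): 192.168.192.0/24
149 hosts -> /24 (254 usable): 192.168.193.0/24
63 hosts -> /25 (126 usable): 192.168.194.0/25
Allocation: 192.168.192.0/24 (172 hosts, 254 usable); 192.168.193.0/24 (149 hosts, 254 usable); 192.168.194.0/25 (63 hosts, 126 usable)


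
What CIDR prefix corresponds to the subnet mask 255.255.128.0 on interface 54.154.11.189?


Binary: 11111111.11111111.10000000.00000000
Count leading 1s
Prefix: /17


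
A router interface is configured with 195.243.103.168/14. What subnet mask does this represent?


/14 means 14 network bits, 18 host bits
Binary: 11111111111111000000000000000000
Mask: 255.252.0.0


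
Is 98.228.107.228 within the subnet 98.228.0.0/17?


Subnet network: 98.228.0.0
Test IP AND mask: 98.228.0.0
Yes, 98.228.107.228 is in 98.228.0.0/17


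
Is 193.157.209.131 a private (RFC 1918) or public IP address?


RFC 1918 private ranges:
  10.0.0.0/8 (10.0.0.0 - 10.255.255.255)
  172.16.0.0/12 (172.16.0.0 - 172.31.255.255)
  192.168.0.0/16 (192.168.0.0 - 192.168.255.255)
Public (not in any RFC 1918 range)


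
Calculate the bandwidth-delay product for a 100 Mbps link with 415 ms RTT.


BDP = bandwidth * RTT
= 100 Mbps * 415 ms
= 100 * 1e6 * 415 / 1000 bits
= 41500000 bits
= 5187500 bytes
= 5065.918 KB
BDP = 41500000 bits (5187500 bytes)


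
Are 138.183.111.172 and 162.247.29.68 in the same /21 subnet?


Mask: 255.255.248.0
138.183.111.172 AND mask = 138.183.104.0
162.247.29.68 AND mask = 162.247.24.0
No, different subnets (138.183.104.0 vs 162.247.24.0)


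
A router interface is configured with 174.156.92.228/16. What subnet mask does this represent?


/16 means 16 network bits, 16 host bits
Binary: 11111111111111110000000000000000
Mask: 255.255.0.0


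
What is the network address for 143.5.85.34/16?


IP:   10001111.00000101.01010101.00100010
Mask: 11111111.11111111.00000000.00000000
AND operation:
Net:  10001111.00000101.00000000.00000000
Network: 143.5.0.0/16
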